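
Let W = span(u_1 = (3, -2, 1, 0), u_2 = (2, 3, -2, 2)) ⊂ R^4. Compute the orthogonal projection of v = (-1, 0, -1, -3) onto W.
proj_W(v) = (-236/145, -42/145, 44/145, -92/145)

Set up U = [u_1 | ... | u_2] ∈ R^(4×2). The projector onto W = col(U) is P = U (U^T U)^(-1) U^T.
Compute U^T U =
  [14, -2]
  [-2, 21],
and U^T v = (-4, -6).
Solve U^T U · c = U^T v for the coefficients: c = (-48/145, -46/145). The projection is proj_W(v) = U c.
Check: (v - proj_W(v)) · u_1 = 0  (should be 0).
Check: (v - proj_W(v)) · u_2 = 0  (should be 0).
Result: proj_W(v) = (-236/145, -42/145, 44/145, -92/145).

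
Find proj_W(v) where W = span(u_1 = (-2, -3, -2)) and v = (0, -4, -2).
proj_W(v) = (-32/17, -48/17, -32/17)

Set up U = [u_1 | ... | u_1] ∈ R^(3×1). The projector onto W = col(U) is P = U (U^T U)^(-1) U^T.
Compute U^T U =
  [17],
and U^T v = (16).
Solve U^T U · c = U^T v for the coefficients: c = (16/17). The projection is proj_W(v) = U c.
Check: (v - proj_W(v)) · u_1 = 0  (should be 0).
Result: proj_W(v) = (-32/17, -48/17, -32/17).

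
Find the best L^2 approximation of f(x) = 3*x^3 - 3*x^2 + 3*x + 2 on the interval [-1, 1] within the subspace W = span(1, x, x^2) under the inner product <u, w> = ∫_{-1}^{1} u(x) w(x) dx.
g(x) = -3*x^2 + 24*x/5 + 2

The best approximation g ∈ W is the orthogonal projection of f onto W. Writing g = a_0 + a_1 x + a_2 x^2, the coefficients solve the normal equations G · a = b where
  G_{ij} = <φ_i, φ_j> and b_i = <f, φ_i>, with φ_0 = 1, φ_1 = x, φ_2 = x^2.
G =
  [2, 0, 2/3]
  [0, 2/3, 0]
  [2/3, 0, 2/5],
b = (2, 16/5, 2/15).
Solving gives a_0 = 2, a_1 = 24/5, a_2 = -3, so
  g(x) = -3*x^2 + 24*x/5 + 2.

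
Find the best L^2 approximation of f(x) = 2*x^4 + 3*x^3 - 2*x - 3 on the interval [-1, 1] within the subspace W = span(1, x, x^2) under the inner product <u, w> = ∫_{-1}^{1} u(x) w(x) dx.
g(x) = 12*x^2/7 - x/5 - 111/35

The best approximation g ∈ W is the orthogonal projection of f onto W. Writing g = a_0 + a_1 x + a_2 x^2, the coefficients solve the normal equations G · a = b where
  G_{ij} = <φ_i, φ_j> and b_i = <f, φ_i>, with φ_0 = 1, φ_1 = x, φ_2 = x^2.
G =
  [2, 0, 2/3]
  [0, 2/3, 0]
  [2/3, 0, 2/5],
b = (-26/5, -2/15, -10/7).
Solving gives a_0 = -111/35, a_1 = -1/5, a_2 = 12/7, so
  g(x) = 12*x^2/7 - x/5 - 111/35.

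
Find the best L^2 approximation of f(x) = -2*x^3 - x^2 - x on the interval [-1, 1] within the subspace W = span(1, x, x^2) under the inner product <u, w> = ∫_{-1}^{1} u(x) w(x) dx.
g(x) = -x^2 - 11*x/5

The best approximation g ∈ W is the orthogonal projection of f onto W. Writing g = a_0 + a_1 x + a_2 x^2, the coefficients solve the normal equations G · a = b where
  G_{ij} = <φ_i, φ_j> and b_i = <f, φ_i>, with φ_0 = 1, φ_1 = x, φ_2 = x^2.
G =
  [2, 0, 2/3]
  [0, 2/3, 0]
  [2/3, 0, 2/5],
b = (-2/3, -22/15, -2/5).
Solving gives a_0 = 0, a_1 = -11/5, a_2 = -1, so
  g(x) = -x^2 - 11*x/5.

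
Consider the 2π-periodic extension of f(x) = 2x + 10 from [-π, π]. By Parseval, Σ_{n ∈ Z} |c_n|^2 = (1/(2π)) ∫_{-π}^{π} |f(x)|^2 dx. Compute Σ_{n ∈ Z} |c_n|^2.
Σ |c_n|^2 = 4π^2/3 + 100

Expand and integrate term by term over [-π, π]:
  ∫ (2x)^2 dx = 4·(2π^3/3); ∫ 2·2·(10)·x dx = 0 (odd integrand); ∫ 10^2 dx = 100·2π.
So (1/(2π)) ∫_{-π}^{π} (2x + 10)^2 dx = 4π^2/3 + 100 = 4π^2/3 + 100.
Parseval ⇒ Σ |c_n|^2 = 4π^2/3 + 100.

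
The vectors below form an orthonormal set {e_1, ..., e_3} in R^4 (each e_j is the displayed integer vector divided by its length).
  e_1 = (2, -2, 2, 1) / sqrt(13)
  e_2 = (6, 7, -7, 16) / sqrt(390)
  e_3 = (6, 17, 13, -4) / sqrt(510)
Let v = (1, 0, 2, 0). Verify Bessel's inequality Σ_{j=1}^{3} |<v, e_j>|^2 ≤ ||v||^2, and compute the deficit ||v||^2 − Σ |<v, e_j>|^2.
Σ |<v, e_j>|^2 = 84/17; ||v||^2 = 5; deficit = 1/17

Write each e_j = u_j / sqrt(<u_j, u_j>) where u_j is the displayed integer vector. Then <v, e_j> = <v, u_j> / sqrt(<u_j, u_j>), so |<v, e_j>|^2 = <v, u_j>^2 / <u_j, u_j>.
Coefficients: <v, e_1> = 6/sqrt(13), <v, e_2> = -8/sqrt(390), <v, e_3> = 32/sqrt(510).
Square and sum: Σ |<v, e_j>|^2 = 84/17.
Compute ||v||^2 = v·v = 5.
Deficit = 5 − 84/17 = 1/17 ≥ 0, confirming Bessel's inequality. (The deficit equals ||v − Σ <v,e_j> e_j||^2, the squared distance from v to span{e_j}.)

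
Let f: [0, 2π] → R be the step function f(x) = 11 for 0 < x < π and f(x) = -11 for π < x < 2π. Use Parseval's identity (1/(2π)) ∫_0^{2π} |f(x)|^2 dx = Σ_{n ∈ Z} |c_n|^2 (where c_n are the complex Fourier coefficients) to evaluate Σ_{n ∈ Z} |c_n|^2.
Σ |c_n|^2 = 121

Parseval equates the L^2 energy of f (normalised by 1/(2π)) with the ℓ^2 sum of its Fourier coefficients: (1/(2π)) ∫_0^{2π} |f|^2 = Σ |c_n|^2.
Compute the left side: (1/(2π)) [∫_0^π 11^2 dx + ∫_π^{2π} (-11)^2 dx] = (1/(2π)) · (121π + 121π) = (121 + 121)/2 = 121.
So Σ_{n ∈ Z} |c_n|^2 = 121.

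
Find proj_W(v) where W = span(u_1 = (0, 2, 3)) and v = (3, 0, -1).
proj_W(v) = (0, -6/13, -9/13)

Set up U = [u_1 | ... | u_1] ∈ R^(3×1). The projector onto W = col(U) is P = U (U^T U)^(-1) U^T.
Compute U^T U =
  [13],
and U^T v = (-3).
Solve U^T U · c = U^T v for the coefficients: c = (-3/13). The projection is proj_W(v) = U c.
Check: (v - proj_W(v)) · u_1 = 0  (should be 0).
Result: proj_W(v) = (0, -6/13, -9/13).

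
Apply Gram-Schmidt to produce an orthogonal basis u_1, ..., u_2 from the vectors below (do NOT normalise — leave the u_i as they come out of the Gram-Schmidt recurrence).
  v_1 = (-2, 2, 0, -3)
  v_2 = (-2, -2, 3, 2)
Orthogonal basis:
  u_1 = (-2, 2, 0, -3)
  u_2 = (-46/17, -22/17, 3, 16/17)

Apply the Gram-Schmidt recurrence
  u_1 = v_1
  u_i = v_i − Σ_{j<i} ((v_i · u_j) / (u_j · u_j)) · u_j.

Step by step this gives:
  u_1 = (-2, 2, 0, -3)
  u_2 = (-46/17, -22/17, 3, 16/17)

Orthogonality check:
  u_2 · u_1 = 0 (should be 0)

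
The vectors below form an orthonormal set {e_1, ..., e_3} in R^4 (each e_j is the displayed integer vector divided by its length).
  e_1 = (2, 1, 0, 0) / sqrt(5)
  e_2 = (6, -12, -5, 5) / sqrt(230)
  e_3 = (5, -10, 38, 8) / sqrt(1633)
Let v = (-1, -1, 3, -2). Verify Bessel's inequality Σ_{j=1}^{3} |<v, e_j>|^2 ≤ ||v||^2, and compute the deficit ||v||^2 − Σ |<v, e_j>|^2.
Σ |<v, e_j>|^2 = 1401/142; ||v||^2 = 15; deficit = 729/142

Write each e_j = u_j / sqrt(<u_j, u_j>) where u_j is the displayed integer vector. Then <v, e_j> = <v, u_j> / sqrt(<u_j, u_j>), so |<v, e_j>|^2 = <v, u_j>^2 / <u_j, u_j>.
Coefficients: <v, e_1> = -3/sqrt(5), <v, e_2> = -19/sqrt(230), <v, e_3> = 103/sqrt(1633).
Square and sum: Σ |<v, e_j>|^2 = 1401/142.
Compute ||v||^2 = v·v = 15.
Deficit = 15 − 1401/142 = 729/142 ≥ 0, confirming Bessel's inequality. (The deficit equals ||v − Σ <v,e_j> e_j||^2, the squared distance from v to span{e_j}.)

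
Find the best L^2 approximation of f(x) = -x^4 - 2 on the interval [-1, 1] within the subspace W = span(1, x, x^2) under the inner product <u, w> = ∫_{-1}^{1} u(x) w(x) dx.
g(x) = -6*x^2/7 - 67/35

The best approximation g ∈ W is the orthogonal projection of f onto W. Writing g = a_0 + a_1 x + a_2 x^2, the coefficients solve the normal equations G · a = b where
  G_{ij} = <φ_i, φ_j> and b_i = <f, φ_i>, with φ_0 = 1, φ_1 = x, φ_2 = x^2.
G =
  [2, 0, 2/3]
  [0, 2/3, 0]
  [2/3, 0, 2/5],
b = (-22/5, 0, -34/21).
Solving gives a_0 = -67/35, a_1 = 0, a_2 = -6/7, so
  g(x) = -6*x^2/7 - 67/35.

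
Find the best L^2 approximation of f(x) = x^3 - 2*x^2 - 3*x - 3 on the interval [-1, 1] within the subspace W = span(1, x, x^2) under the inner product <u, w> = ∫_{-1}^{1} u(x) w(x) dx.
g(x) = -2*x^2 - 12*x/5 - 3

The best approximation g ∈ W is the orthogonal projection of f onto W. Writing g = a_0 + a_1 x + a_2 x^2, the coefficients solve the normal equations G · a = b where
  G_{ij} = <φ_i, φ_j> and b_i = <f, φ_i>, with φ_0 = 1, φ_1 = x, φ_2 = x^2.
G =
  [2, 0, 2/3]
  [0, 2/3, 0]
  [2/3, 0, 2/5],
b = (-22/3, -8/5, -14/5).
Solving gives a_0 = -3, a_1 = -12/5, a_2 = -2, so
  g(x) = -2*x^2 - 12*x/5 - 3.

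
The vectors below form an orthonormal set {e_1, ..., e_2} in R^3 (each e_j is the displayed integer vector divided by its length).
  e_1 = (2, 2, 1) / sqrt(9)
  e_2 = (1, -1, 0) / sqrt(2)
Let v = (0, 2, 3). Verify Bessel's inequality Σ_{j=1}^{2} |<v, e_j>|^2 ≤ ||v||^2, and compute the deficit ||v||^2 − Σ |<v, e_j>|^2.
Σ |<v, e_j>|^2 = 67/9; ||v||^2 = 13; deficit = 50/9

Write each e_j = u_j / sqrt(<u_j, u_j>) where u_j is the displayed integer vector. Then <v, e_j> = <v, u_j> / sqrt(<u_j, u_j>), so |<v, e_j>|^2 = <v, u_j>^2 / <u_j, u_j>.
Coefficients: <v, e_1> = 7/sqrt(9), <v, e_2> = -2/sqrt(2).
Square and sum: Σ |<v, e_j>|^2 = 67/9.
Compute ||v||^2 = v·v = 13.
Deficit = 13 − 67/9 = 50/9 ≥ 0, confirming Bessel's inequality. (The deficit equals ||v − Σ <v,e_j> e_j||^2, the squared distance from v to span{e_j}.)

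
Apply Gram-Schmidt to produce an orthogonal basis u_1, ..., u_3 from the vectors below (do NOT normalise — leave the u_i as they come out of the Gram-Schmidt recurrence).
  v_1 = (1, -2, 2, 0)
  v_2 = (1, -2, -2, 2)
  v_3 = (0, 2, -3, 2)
Orthogonal basis:
  u_1 = (1, -2, 2, 0)
  u_2 = (8/9, -16/9, -20/9, 2)
  u_3 = (18/29, 22/29, 13/29, 26/29)

Apply the Gram-Schmidt recurrence
  u_1 = v_1
  u_i = v_i − Σ_{j<i} ((v_i · u_j) / (u_j · u_j)) · u_j.

Step by step this gives:
  u_1 = (1, -2, 2, 0)
  u_2 = (8/9, -16/9, -20/9, 2)
  u_3 = (18/29, 22/29, 13/29, 26/29)

Orthogonality check:
  u_2 · u_1 = 0 (should be 0)
  u_3 · u_1 = 0 (should be 0)
  u_3 · u_2 = 0 (should be 0)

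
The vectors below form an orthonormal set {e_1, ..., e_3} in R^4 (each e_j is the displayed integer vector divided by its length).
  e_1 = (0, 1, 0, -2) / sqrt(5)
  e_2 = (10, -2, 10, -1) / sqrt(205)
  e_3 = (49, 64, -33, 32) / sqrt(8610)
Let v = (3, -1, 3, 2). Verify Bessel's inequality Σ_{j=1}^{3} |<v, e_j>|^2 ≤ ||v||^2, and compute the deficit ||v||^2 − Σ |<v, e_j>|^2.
Σ |<v, e_j>|^2 = 799/35; ||v||^2 = 23; deficit = 6/35

Write each e_j = u_j / sqrt(<u_j, u_j>) where u_j is the displayed integer vector. Then <v, e_j> = <v, u_j> / sqrt(<u_j, u_j>), so |<v, e_j>|^2 = <v, u_j>^2 / <u_j, u_j>.
Coefficients: <v, e_1> = -5/sqrt(5), <v, e_2> = 60/sqrt(205), <v, e_3> = 48/sqrt(8610).
Square and sum: Σ |<v, e_j>|^2 = 799/35.
Compute ||v||^2 = v·v = 23.
Deficit = 23 − 799/35 = 6/35 ≥ 0, confirming Bessel's inequality. (The deficit equals ||v − Σ <v,e_j> e_j||^2, the squared distance from v to span{e_j}.)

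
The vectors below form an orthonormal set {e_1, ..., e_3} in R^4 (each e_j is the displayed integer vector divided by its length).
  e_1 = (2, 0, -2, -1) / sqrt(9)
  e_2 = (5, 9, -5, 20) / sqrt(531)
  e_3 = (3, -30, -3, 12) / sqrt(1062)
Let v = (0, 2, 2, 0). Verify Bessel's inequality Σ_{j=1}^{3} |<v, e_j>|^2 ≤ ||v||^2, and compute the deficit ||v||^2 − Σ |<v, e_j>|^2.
Σ |<v, e_j>|^2 = 6; ||v||^2 = 8; deficit = 2

Write each e_j = u_j / sqrt(<u_j, u_j>) where u_j is the displayed integer vector. Then <v, e_j> = <v, u_j> / sqrt(<u_j, u_j>), so |<v, e_j>|^2 = <v, u_j>^2 / <u_j, u_j>.
Coefficients: <v, e_1> = -4/sqrt(9), <v, e_2> = 8/sqrt(531), <v, e_3> = -66/sqrt(1062).
Square and sum: Σ |<v, e_j>|^2 = 6.
Compute ||v||^2 = v·v = 8.
Deficit = 8 − 6 = 2 ≥ 0, confirming Bessel's inequality. (The deficit equals ||v − Σ <v,e_j> e_j||^2, the squared distance from v to span{e_j}.)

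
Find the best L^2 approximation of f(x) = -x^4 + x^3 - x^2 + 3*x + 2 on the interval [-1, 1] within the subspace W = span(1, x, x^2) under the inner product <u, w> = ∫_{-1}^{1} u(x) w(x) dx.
g(x) = -13*x^2/7 + 18*x/5 + 73/35

The best approximation g ∈ W is the orthogonal projection of f onto W. Writing g = a_0 + a_1 x + a_2 x^2, the coefficients solve the normal equations G · a = b where
  G_{ij} = <φ_i, φ_j> and b_i = <f, φ_i>, with φ_0 = 1, φ_1 = x, φ_2 = x^2.
G =
  [2, 0, 2/3]
  [0, 2/3, 0]
  [2/3, 0, 2/5],
b = (44/15, 12/5, 68/105).
Solving gives a_0 = 73/35, a_1 = 18/5, a_2 = -13/7, so
  g(x) = -13*x^2/7 + 18*x/5 + 73/35.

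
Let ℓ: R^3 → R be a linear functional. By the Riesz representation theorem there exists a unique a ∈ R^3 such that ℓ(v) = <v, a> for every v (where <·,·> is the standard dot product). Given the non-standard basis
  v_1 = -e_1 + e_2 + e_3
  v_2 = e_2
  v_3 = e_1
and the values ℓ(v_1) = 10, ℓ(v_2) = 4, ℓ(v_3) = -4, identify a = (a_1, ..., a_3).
a = (-4, 4, 2)

Write a = (a_1, ..., a_3) in the standard basis. For each basis vector v_i, ℓ(v_i) = <v_i, a> is a linear equation in the a_j's. Collect the n equations into a matrix system V a = ℓ, where row i of V is v_i (expressed in the standard basis). Since V is invertible (lower-triangular with 1s on the diagonal, up to permutation), solve by back-substitution:
  V =
[[-1, 1, 1],
 [0, 1, 0],
 [1, 0, 0]]
  V a = (10, 4, -4)
Solving gives a = (-4, 4, 2).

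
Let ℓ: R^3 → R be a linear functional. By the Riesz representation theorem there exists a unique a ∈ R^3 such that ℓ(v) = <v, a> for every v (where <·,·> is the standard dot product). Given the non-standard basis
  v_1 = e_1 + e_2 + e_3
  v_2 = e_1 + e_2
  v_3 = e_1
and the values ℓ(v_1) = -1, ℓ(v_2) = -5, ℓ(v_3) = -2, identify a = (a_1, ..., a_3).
a = (-2, -3, 4)

Write a = (a_1, ..., a_3) in the standard basis. For each basis vector v_i, ℓ(v_i) = <v_i, a> is a linear equation in the a_j's. Collect the n equations into a matrix system V a = ℓ, where row i of V is v_i (expressed in the standard basis). Since V is invertible (lower-triangular with 1s on the diagonal, up to permutation), solve by back-substitution:
  V =
[[1, 1, 1],
 [1, 1, 0],
 [1, 0, 0]]
  V a = (-1, -5, -2)
Solving gives a = (-2, -3, 4).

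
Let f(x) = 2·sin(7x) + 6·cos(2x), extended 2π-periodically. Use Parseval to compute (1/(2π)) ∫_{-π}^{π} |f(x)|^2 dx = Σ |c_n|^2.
Σ |c_n|^2 = 20

Expand |f|^2 and use orthogonality of {sin(nx), cos(mx)} on [-π, π]:
  ∫_{-π}^{π} sin(nx)^2 dx = π, ∫ cos(mx)^2 dx = π, and cross terms integrate to 0.
So ∫_{-π}^{π} f(x)^2 dx = 2^2 · π + 6^2 · π = (4 + 36)π.
Divide by 2π: (4 + 36)/2 = 20.
By Parseval, this equals Σ |c_n|^2.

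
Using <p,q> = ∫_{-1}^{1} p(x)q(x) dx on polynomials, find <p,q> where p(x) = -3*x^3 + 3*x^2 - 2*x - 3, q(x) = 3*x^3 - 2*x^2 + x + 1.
<p,q> = -208/21

Expand the product: p(x)·q(x) = -9*x^6 + 15*x^5 - 15*x^4 - 5*x^3 + 7*x^2 - 5*x - 3.
∫_{-1}^{1} of each monomial x^k gives [2/(k+1) if k even, 0 if k odd]. Integrating term-by-term (or equivalently evaluating the antiderivative F(x) = -9*x^7/7 + 5*x^6/2 - 3*x^5 - 5*x^4/4 + 7*x^3/3 - 5*x^2/2 - 3*x at the endpoints):
  F(1) − F(−1) = -521/84 − (311/84) = -208/21.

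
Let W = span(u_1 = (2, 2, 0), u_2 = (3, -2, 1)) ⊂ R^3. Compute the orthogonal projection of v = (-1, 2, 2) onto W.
proj_W(v) = (-14/27, 41/27, -11/27)

Set up U = [u_1 | ... | u_2] ∈ R^(3×2). The projector onto W = col(U) is P = U (U^T U)^(-1) U^T.
Compute U^T U =
  [8, 2]
  [2, 14],
and U^T v = (2, -5).
Solve U^T U · c = U^T v for the coefficients: c = (19/54, -11/27). The projection is proj_W(v) = U c.
Check: (v - proj_W(v)) · u_1 = 0  (should be 0).
Check: (v - proj_W(v)) · u_2 = 0  (should be 0).
Result: proj_W(v) = (-14/27, 41/27, -11/27).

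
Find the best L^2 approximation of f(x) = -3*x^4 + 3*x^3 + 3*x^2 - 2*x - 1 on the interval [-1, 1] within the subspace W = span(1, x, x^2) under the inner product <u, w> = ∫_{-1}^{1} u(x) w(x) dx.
g(x) = 3*x^2/7 - x/5 - 26/35

The best approximation g ∈ W is the orthogonal projection of f onto W. Writing g = a_0 + a_1 x + a_2 x^2, the coefficients solve the normal equations G · a = b where
  G_{ij} = <φ_i, φ_j> and b_i = <f, φ_i>, with φ_0 = 1, φ_1 = x, φ_2 = x^2.
G =
  [2, 0, 2/3]
  [0, 2/3, 0]
  [2/3, 0, 2/5],
b = (-6/5, -2/15, -34/105).
Solving gives a_0 = -26/35, a_1 = -1/5, a_2 = 3/7, so
  g(x) = 3*x^2/7 - x/5 - 26/35.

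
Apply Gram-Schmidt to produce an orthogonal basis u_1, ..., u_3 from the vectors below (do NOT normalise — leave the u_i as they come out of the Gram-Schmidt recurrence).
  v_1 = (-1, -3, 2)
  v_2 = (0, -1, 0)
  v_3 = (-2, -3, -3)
Orthogonal basis:
  u_1 = (-1, -3, 2)
  u_2 = (3/14, -5/14, -3/7)
  u_3 = (-14/5, 0, -7/5)

Apply the Gram-Schmidt recurrence
  u_1 = v_1
  u_i = v_i − Σ_{j<i} ((v_i · u_j) / (u_j · u_j)) · u_j.

Step by step this gives:
  u_1 = (-1, -3, 2)
  u_2 = (3/14, -5/14, -3/7)
  u_3 = (-14/5, 0, -7/5)

Orthogonality check:
  u_2 · u_1 = 0 (should be 0)
  u_3 · u_1 = 0 (should be 0)
  u_3 · u_2 = 0 (should be 0)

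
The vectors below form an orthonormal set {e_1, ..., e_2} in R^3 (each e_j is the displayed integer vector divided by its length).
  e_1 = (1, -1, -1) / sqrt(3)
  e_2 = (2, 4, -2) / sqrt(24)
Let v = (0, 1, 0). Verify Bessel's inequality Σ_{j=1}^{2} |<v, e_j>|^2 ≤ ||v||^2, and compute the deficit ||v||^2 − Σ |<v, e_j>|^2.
Σ |<v, e_j>|^2 = 1; ||v||^2 = 1; deficit = 0

Write each e_j = u_j / sqrt(<u_j, u_j>) where u_j is the displayed integer vector. Then <v, e_j> = <v, u_j> / sqrt(<u_j, u_j>), so |<v, e_j>|^2 = <v, u_j>^2 / <u_j, u_j>.
Coefficients: <v, e_1> = -1/sqrt(3), <v, e_2> = 4/sqrt(24).
Square and sum: Σ |<v, e_j>|^2 = 1.
Compute ||v||^2 = v·v = 1.
Deficit = 1 − 1 = 0 ≥ 0, confirming Bessel's inequality. (The deficit equals ||v − Σ <v,e_j> e_j||^2, the squared distance from v to span{e_j}.)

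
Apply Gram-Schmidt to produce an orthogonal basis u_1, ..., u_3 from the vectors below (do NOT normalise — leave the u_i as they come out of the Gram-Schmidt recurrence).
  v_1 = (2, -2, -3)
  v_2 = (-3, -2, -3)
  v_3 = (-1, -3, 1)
Orthogonal basis:
  u_1 = (2, -2, -3)
  u_2 = (-65/17, -20/17, -30/17)
  u_3 = (0, -33/13, 22/13)

Apply the Gram-Schmidt recurrence
  u_1 = v_1
  u_i = v_i − Σ_{j<i} ((v_i · u_j) / (u_j · u_j)) · u_j.

Step by step this gives:
  u_1 = (2, -2, -3)
  u_2 = (-65/17, -20/17, -30/17)
  u_3 = (0, -33/13, 22/13)

Orthogonality check:
  u_2 · u_1 = 0 (should be 0)
  u_3 · u_1 = 0 (should be 0)
  u_3 · u_2 = 0 (should be 0)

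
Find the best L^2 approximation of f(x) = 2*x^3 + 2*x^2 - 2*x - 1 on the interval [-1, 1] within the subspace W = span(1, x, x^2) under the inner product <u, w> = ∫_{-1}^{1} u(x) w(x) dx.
g(x) = 2*x^2 - 4*x/5 - 1

The best approximation g ∈ W is the orthogonal projection of f onto W. Writing g = a_0 + a_1 x + a_2 x^2, the coefficients solve the normal equations G · a = b where
  G_{ij} = <φ_i, φ_j> and b_i = <f, φ_i>, with φ_0 = 1, φ_1 = x, φ_2 = x^2.
G =
  [2, 0, 2/3]
  [0, 2/3, 0]
  [2/3, 0, 2/5],
b = (-2/3, -8/15, 2/15).
Solving gives a_0 = -1, a_1 = -4/5, a_2 = 2, so
  g(x) = 2*x^2 - 4*x/5 - 1.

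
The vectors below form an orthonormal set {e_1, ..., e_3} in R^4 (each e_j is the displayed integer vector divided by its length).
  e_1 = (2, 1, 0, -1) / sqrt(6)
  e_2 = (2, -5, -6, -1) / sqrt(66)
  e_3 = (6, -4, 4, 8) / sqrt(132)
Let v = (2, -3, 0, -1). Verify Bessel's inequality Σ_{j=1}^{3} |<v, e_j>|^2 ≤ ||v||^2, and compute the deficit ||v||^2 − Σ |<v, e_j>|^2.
Σ |<v, e_j>|^2 = 26/3; ||v||^2 = 14; deficit = 16/3

Write each e_j = u_j / sqrt(<u_j, u_j>) where u_j is the displayed integer vector. Then <v, e_j> = <v, u_j> / sqrt(<u_j, u_j>), so |<v, e_j>|^2 = <v, u_j>^2 / <u_j, u_j>.
Coefficients: <v, e_1> = 2/sqrt(6), <v, e_2> = 20/sqrt(66), <v, e_3> = 16/sqrt(132).
Square and sum: Σ |<v, e_j>|^2 = 26/3.
Compute ||v||^2 = v·v = 14.
Deficit = 14 − 26/3 = 16/3 ≥ 0, confirming Bessel's inequality. (The deficit equals ||v − Σ <v,e_j> e_j||^2, the squared distance from v to span{e_j}.)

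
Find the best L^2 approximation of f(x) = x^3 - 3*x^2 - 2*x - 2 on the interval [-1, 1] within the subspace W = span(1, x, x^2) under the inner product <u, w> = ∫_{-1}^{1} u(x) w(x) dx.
g(x) = -3*x^2 - 7*x/5 - 2

The best approximation g ∈ W is the orthogonal projection of f onto W. Writing g = a_0 + a_1 x + a_2 x^2, the coefficients solve the normal equations G · a = b where
  G_{ij} = <φ_i, φ_j> and b_i = <f, φ_i>, with φ_0 = 1, φ_1 = x, φ_2 = x^2.
G =
  [2, 0, 2/3]
  [0, 2/3, 0]
  [2/3, 0, 2/5],
b = (-6, -14/15, -38/15).
Solving gives a_0 = -2, a_1 = -7/5, a_2 = -3, so
  g(x) = -3*x^2 - 7*x/5 - 2.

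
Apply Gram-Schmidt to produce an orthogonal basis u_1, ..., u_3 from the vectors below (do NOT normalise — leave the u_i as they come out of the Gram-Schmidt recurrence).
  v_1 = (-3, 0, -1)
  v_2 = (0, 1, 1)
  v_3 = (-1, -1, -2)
Orthogonal basis:
  u_1 = (-3, 0, -1)
  u_2 = (-3/10, 1, 9/10)
  u_3 = (2/19, 6/19, -6/19)

Apply the Gram-Schmidt recurrence
  u_1 = v_1
  u_i = v_i − Σ_{j<i} ((v_i · u_j) / (u_j · u_j)) · u_j.

Step by step this gives:
  u_1 = (-3, 0, -1)
  u_2 = (-3/10, 1, 9/10)
  u_3 = (2/19, 6/19, -6/19)

Orthogonality check:
  u_2 · u_1 = 0 (should be 0)
  u_3 · u_1 = 0 (should be 0)
  u_3 · u_2 = 0 (should be 0)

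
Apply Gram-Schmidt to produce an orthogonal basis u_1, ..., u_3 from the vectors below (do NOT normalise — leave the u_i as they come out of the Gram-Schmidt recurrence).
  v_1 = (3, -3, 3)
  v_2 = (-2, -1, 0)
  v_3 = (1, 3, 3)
Orthogonal basis:
  u_1 = (3, -3, 3)
  u_2 = (-5/3, -4/3, 1/3)
  u_3 = (-1, 2, 3)

Apply the Gram-Schmidt recurrence
  u_1 = v_1
  u_i = v_i − Σ_{j<i} ((v_i · u_j) / (u_j · u_j)) · u_j.

Step by step this gives:
  u_1 = (3, -3, 3)
  u_2 = (-5/3, -4/3, 1/3)
  u_3 = (-1, 2, 3)

Orthogonality check:
  u_2 · u_1 = 0 (should be 0)
  u_3 · u_1 = 0 (should be 0)
  u_3 · u_2 = 0 (should be 0)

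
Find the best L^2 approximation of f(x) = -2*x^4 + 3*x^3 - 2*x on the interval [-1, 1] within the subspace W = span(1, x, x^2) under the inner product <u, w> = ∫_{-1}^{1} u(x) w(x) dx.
g(x) = -12*x^2/7 - x/5 + 6/35

The best approximation g ∈ W is the orthogonal projection of f onto W. Writing g = a_0 + a_1 x + a_2 x^2, the coefficients solve the normal equations G · a = b where
  G_{ij} = <φ_i, φ_j> and b_i = <f, φ_i>, with φ_0 = 1, φ_1 = x, φ_2 = x^2.
G =
  [2, 0, 2/3]
  [0, 2/3, 0]
  [2/3, 0, 2/5],
b = (-4/5, -2/15, -4/7).
Solving gives a_0 = 6/35, a_1 = -1/5, a_2 = -12/7, so
  g(x) = -12*x^2/7 - x/5 + 6/35.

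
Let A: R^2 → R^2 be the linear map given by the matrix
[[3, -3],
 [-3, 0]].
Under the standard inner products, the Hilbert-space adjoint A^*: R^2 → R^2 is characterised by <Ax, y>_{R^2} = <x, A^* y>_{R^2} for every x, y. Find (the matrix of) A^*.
A^* = A^T =
[[3, -3],
 [-3, 0]]

For real matrices with standard dot products, the defining identity <Ax, y> = <x, A^* y> gives (Ax)^T y = x^T (A^*) y, i.e. x^T A^T y = x^T (A^*) y. Since this holds for all x, y, we must have A^* = A^T. Therefore
A^* =
[[3, -3],
 [-3, 0]].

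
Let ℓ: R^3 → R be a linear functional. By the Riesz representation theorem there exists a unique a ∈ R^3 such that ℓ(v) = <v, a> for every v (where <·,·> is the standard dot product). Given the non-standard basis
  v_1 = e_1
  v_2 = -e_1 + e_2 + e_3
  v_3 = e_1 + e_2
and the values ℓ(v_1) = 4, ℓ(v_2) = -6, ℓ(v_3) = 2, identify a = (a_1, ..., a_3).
a = (4, -2, 0)

Write a = (a_1, ..., a_3) in the standard basis. For each basis vector v_i, ℓ(v_i) = <v_i, a> is a linear equation in the a_j's. Collect the n equations into a matrix system V a = ℓ, where row i of V is v_i (expressed in the standard basis). Since V is invertible (lower-triangular with 1s on the diagonal, up to permutation), solve by back-substitution:
  V =
[[1, 0, 0],
 [-1, 1, 1],
 [1, 1, 0]]
  V a = (4, -6, 2)
Solving gives a = (4, -2, 0).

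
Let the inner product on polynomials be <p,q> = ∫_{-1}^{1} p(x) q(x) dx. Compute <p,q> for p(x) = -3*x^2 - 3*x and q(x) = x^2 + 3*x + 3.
<p,q> = -66/5

Expand the product: p(x)·q(x) = -3*x^4 - 12*x^3 - 18*x^2 - 9*x.
∫_{-1}^{1} of each monomial x^k gives [2/(k+1) if k even, 0 if k odd]. Integrating term-by-term (or equivalently evaluating the antiderivative F(x) = -3*x^5/5 - 3*x^4 - 6*x^3 - 9*x^2/2 at the endpoints):
  F(1) − F(−1) = -141/10 − (-9/10) = -66/5.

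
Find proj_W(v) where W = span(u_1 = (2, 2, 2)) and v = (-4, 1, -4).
proj_W(v) = (-7/3, -7/3, -7/3)

Set up U = [u_1 | ... | u_1] ∈ R^(3×1). The projector onto W = col(U) is P = U (U^T U)^(-1) U^T.
Compute U^T U =
  [12],
and U^T v = (-14).
Solve U^T U · c = U^T v for the coefficients: c = (-7/6). The projection is proj_W(v) = U c.
Check: (v - proj_W(v)) · u_1 = 0  (should be 0).
Result: proj_W(v) = (-7/3, -7/3, -7/3).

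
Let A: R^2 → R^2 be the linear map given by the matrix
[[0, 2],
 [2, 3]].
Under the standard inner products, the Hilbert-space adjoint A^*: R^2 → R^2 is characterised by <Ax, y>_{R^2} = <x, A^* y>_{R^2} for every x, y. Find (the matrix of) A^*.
A^* = A^T =
[[0, 2],
 [2, 3]]

For real matrices with standard dot products, the defining identity <Ax, y> = <x, A^* y> gives (Ax)^T y = x^T (A^*) y, i.e. x^T A^T y = x^T (A^*) y. Since this holds for all x, y, we must have A^* = A^T. Therefore
A^* =
[[0, 2],
 [2, 3]].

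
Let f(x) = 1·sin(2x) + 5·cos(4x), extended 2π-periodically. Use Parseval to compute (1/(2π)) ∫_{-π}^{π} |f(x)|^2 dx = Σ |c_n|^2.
Σ |c_n|^2 = 13

Expand |f|^2 and use orthogonality of {sin(nx), cos(mx)} on [-π, π]:
  ∫_{-π}^{π} sin(nx)^2 dx = π, ∫ cos(mx)^2 dx = π, and cross terms integrate to 0.
So ∫_{-π}^{π} f(x)^2 dx = 1^2 · π + 5^2 · π = (1 + 25)π.
Divide by 2π: (1 + 25)/2 = 13.
By Parseval, this equals Σ |c_n|^2.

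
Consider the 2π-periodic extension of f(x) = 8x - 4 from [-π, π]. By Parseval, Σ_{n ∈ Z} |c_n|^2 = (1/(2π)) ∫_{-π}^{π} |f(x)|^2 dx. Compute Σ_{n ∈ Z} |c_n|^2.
Σ |c_n|^2 = 64π^2/3 + 16

Expand and integrate term by term over [-π, π]:
  ∫ (8x)^2 dx = 64·(2π^3/3); ∫ 2·8·(-4)·x dx = 0 (odd integrand); ∫ (-4)^2 dx = 16·2π.
So (1/(2π)) ∫_{-π}^{π} (8x - 4)^2 dx = 64π^2/3 + 16 = 64π^2/3 + 16.
Parseval ⇒ Σ |c_n|^2 = 64π^2/3 + 16.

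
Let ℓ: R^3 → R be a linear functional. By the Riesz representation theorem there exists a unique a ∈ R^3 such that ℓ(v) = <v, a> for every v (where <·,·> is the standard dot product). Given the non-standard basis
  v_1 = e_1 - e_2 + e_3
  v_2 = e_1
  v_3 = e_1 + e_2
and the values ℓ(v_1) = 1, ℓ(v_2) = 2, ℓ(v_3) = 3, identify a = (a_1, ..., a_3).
a = (2, 1, 0)

Write a = (a_1, ..., a_3) in the standard basis. For each basis vector v_i, ℓ(v_i) = <v_i, a> is a linear equation in the a_j's. Collect the n equations into a matrix system V a = ℓ, where row i of V is v_i (expressed in the standard basis). Since V is invertible (lower-triangular with 1s on the diagonal, up to permutation), solve by back-substitution:
  V =
[[1, -1, 1],
 [1, 0, 0],
 [1, 1, 0]]
  V a = (1, 2, 3)
Solving gives a = (2, 1, 0).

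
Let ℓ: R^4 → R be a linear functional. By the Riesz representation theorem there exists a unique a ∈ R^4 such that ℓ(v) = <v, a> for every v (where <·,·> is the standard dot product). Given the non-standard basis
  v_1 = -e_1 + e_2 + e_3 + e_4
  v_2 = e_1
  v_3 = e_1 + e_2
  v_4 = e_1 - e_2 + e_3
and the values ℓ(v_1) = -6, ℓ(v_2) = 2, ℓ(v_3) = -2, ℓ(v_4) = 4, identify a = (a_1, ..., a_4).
a = (2, -4, -2, 2)

Write a = (a_1, ..., a_4) in the standard basis. For each basis vector v_i, ℓ(v_i) = <v_i, a> is a linear equation in the a_j's. Collect the n equations into a matrix system V a = ℓ, where row i of V is v_i (expressed in the standard basis). Since V is invertible (lower-triangular with 1s on the diagonal, up to permutation), solve by back-substitution:
  V =
[[-1, 1, 1, 1],
 [1, 0, 0, 0],
 [1, 1, 0, 0],
 [1, -1, 1, 0]]
  V a = (-6, 2, -2, 4)
Solving gives a = (2, -4, -2, 2).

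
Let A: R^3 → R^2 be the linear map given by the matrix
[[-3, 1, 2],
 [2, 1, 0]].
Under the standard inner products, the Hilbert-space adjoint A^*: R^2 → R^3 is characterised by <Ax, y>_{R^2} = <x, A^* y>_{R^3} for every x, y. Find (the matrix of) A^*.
A^* = A^T =
[[-3, 2],
 [1, 1],
 [2, 0]]

For real matrices with standard dot products, the defining identity <Ax, y> = <x, A^* y> gives (Ax)^T y = x^T (A^*) y, i.e. x^T A^T y = x^T (A^*) y. Since this holds for all x, y, we must have A^* = A^T. Therefore
A^* =
[[-3, 2],
 [1, 1],
 [2, 0]].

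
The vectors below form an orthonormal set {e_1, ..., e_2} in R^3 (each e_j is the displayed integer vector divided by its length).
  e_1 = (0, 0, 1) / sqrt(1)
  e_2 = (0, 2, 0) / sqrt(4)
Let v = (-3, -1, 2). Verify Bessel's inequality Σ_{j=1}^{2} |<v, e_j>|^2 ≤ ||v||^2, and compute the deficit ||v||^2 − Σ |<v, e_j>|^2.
Σ |<v, e_j>|^2 = 5; ||v||^2 = 14; deficit = 9

Write each e_j = u_j / sqrt(<u_j, u_j>) where u_j is the displayed integer vector. Then <v, e_j> = <v, u_j> / sqrt(<u_j, u_j>), so |<v, e_j>|^2 = <v, u_j>^2 / <u_j, u_j>.
Coefficients: <v, e_1> = 2/sqrt(1), <v, e_2> = -2/sqrt(4).
Square and sum: Σ |<v, e_j>|^2 = 5.
Compute ||v||^2 = v·v = 14.
Deficit = 14 − 5 = 9 ≥ 0, confirming Bessel's inequality. (The deficit equals ||v − Σ <v,e_j> e_j||^2, the squared distance from v to span{e_j}.)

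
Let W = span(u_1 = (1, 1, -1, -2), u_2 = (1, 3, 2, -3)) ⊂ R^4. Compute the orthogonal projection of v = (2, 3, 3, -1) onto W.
proj_W(v) = (40/97, 256/97, 284/97, -188/97)

Set up U = [u_1 | ... | u_2] ∈ R^(4×2). The projector onto W = col(U) is P = U (U^T U)^(-1) U^T.
Compute U^T U =
  [7, 8]
  [8, 23],
and U^T v = (4, 20).
Solve U^T U · c = U^T v for the coefficients: c = (-68/97, 108/97). The projection is proj_W(v) = U c.
Check: (v - proj_W(v)) · u_1 = 0  (should be 0).
Check: (v - proj_W(v)) · u_2 = 0  (should be 0).
Result: proj_W(v) = (40/97, 256/97, 284/97, -188/97).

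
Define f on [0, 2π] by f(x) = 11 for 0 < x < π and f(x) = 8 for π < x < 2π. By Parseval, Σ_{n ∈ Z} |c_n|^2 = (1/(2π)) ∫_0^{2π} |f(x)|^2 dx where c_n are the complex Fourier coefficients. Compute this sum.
Σ |c_n|^2 = 185/2

Parseval equates the L^2 energy of f (normalised by 1/(2π)) with the ℓ^2 sum of its Fourier coefficients: (1/(2π)) ∫_0^{2π} |f|^2 = Σ |c_n|^2.
Compute the left side: (1/(2π)) [∫_0^π 11^2 dx + ∫_π^{2π} 8^2 dx] = (1/(2π)) · (121π + 64π) = (121 + 64)/2 = 185/2.
So Σ_{n ∈ Z} |c_n|^2 = 185/2.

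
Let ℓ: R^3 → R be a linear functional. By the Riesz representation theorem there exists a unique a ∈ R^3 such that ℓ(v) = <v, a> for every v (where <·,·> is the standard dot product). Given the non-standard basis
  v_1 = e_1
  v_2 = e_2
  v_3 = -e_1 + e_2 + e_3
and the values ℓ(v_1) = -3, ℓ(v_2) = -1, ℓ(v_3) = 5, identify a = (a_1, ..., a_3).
a = (-3, -1, 3)

Write a = (a_1, ..., a_3) in the standard basis. For each basis vector v_i, ℓ(v_i) = <v_i, a> is a linear equation in the a_j's. Collect the n equations into a matrix system V a = ℓ, where row i of V is v_i (expressed in the standard basis). Since V is invertible (lower-triangular with 1s on the diagonal, up to permutation), solve by back-substitution:
  V =
[[1, 0, 0],
 [0, 1, 0],
 [-1, 1, 1]]
  V a = (-3, -1, 5)
Solving gives a = (-3, -1, 3).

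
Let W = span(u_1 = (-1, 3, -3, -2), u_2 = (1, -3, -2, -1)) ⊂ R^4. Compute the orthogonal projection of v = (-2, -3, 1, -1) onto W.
proj_W(v) = (230/341, -690/341, 80/341, 94/341)

Set up U = [u_1 | ... | u_2] ∈ R^(4×2). The projector onto W = col(U) is P = U (U^T U)^(-1) U^T.
Compute U^T U =
  [23, -2]
  [-2, 15],
and U^T v = (-8, 6).
Solve U^T U · c = U^T v for the coefficients: c = (-108/341, 122/341). The projection is proj_W(v) = U c.
Check: (v - proj_W(v)) · u_1 = 0  (should be 0).
Check: (v - proj_W(v)) · u_2 = 0  (should be 0).
Result: proj_W(v) = (230/341, -690/341, 80/341, 94/341).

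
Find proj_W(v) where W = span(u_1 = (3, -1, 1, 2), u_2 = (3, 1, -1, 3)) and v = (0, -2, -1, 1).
proj_W(v) = (75/131, -43/131, 43/131, 41/131)

Set up U = [u_1 | ... | u_2] ∈ R^(4×2). The projector onto W = col(U) is P = U (U^T U)^(-1) U^T.
Compute U^T U =
  [15, 13]
  [13, 20],
and U^T v = (3, 2).
Solve U^T U · c = U^T v for the coefficients: c = (34/131, -9/131). The projection is proj_W(v) = U c.
Check: (v - proj_W(v)) · u_1 = 0  (should be 0).
Check: (v - proj_W(v)) · u_2 = 0  (should be 0).
Result: proj_W(v) = (75/131, -43/131, 43/131, 41/131).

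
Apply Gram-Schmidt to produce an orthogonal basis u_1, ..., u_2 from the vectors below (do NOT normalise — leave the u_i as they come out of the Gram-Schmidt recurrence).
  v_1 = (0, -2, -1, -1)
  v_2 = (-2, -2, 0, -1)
Orthogonal basis:
  u_1 = (0, -2, -1, -1)
  u_2 = (-2, -1/3, 5/6, -1/6)

Apply the Gram-Schmidt recurrence
  u_1 = v_1
  u_i = v_i − Σ_{j<i} ((v_i · u_j) / (u_j · u_j)) · u_j.

Step by step this gives:
  u_1 = (0, -2, -1, -1)
  u_2 = (-2, -1/3, 5/6, -1/6)

Orthogonality check:
  u_2 · u_1 = 0 (should be 0)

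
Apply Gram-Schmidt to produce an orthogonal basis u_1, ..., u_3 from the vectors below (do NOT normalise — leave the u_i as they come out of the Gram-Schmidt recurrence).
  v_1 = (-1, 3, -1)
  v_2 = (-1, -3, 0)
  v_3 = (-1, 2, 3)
Orthogonal basis:
  u_1 = (-1, 3, -1)
  u_2 = (-19/11, -9/11, -8/11)
  u_3 = (-3/2, 1/2, 3)

Apply the Gram-Schmidt recurrence
  u_1 = v_1
  u_i = v_i − Σ_{j<i} ((v_i · u_j) / (u_j · u_j)) · u_j.

Step by step this gives:
  u_1 = (-1, 3, -1)
  u_2 = (-19/11, -9/11, -8/11)
  u_3 = (-3/2, 1/2, 3)

Orthogonality check:
  u_2 · u_1 = 0 (should be 0)
  u_3 · u_1 = 0 (should be 0)
  u_3 · u_2 = 0 (should be 0)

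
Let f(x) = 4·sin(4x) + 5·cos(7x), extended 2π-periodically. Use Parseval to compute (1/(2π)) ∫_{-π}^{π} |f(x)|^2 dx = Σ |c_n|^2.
Σ |c_n|^2 = 41/2

Expand |f|^2 and use orthogonality of {sin(nx), cos(mx)} on [-π, π]:
  ∫_{-π}^{π} sin(nx)^2 dx = π, ∫ cos(mx)^2 dx = π, and cross terms integrate to 0.
So ∫_{-π}^{π} f(x)^2 dx = 4^2 · π + 5^2 · π = (16 + 25)π.
Divide by 2π: (16 + 25)/2 = 41/2.
By Parseval, this equals Σ |c_n|^2.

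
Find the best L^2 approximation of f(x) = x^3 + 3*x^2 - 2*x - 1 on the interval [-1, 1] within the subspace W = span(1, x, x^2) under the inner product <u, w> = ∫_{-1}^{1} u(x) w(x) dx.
g(x) = 3*x^2 - 7*x/5 - 1

The best approximation g ∈ W is the orthogonal projection of f onto W. Writing g = a_0 + a_1 x + a_2 x^2, the coefficients solve the normal equations G · a = b where
  G_{ij} = <φ_i, φ_j> and b_i = <f, φ_i>, with φ_0 = 1, φ_1 = x, φ_2 = x^2.
G =
  [2, 0, 2/3]
  [0, 2/3, 0]
  [2/3, 0, 2/5],
b = (0, -14/15, 8/15).
Solving gives a_0 = -1, a_1 = -7/5, a_2 = 3, so
  g(x) = 3*x^2 - 7*x/5 - 1.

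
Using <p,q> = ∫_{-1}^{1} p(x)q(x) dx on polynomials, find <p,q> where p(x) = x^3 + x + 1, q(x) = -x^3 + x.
<p,q> = 8/21

Expand the product: p(x)·q(x) = -x^6 - x^3 + x^2 + x.
∫_{-1}^{1} of each monomial x^k gives [2/(k+1) if k even, 0 if k odd]. Integrating term-by-term (or equivalently evaluating the antiderivative F(x) = -x^7/7 - x^4/4 + x^3/3 + x^2/2 at the endpoints):
  F(1) − F(−1) = 37/84 − (5/84) = 8/21.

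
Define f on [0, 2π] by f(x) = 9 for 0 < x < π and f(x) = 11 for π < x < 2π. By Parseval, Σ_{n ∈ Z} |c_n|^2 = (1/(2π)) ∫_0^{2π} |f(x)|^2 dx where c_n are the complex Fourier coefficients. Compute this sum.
Σ |c_n|^2 = 101

Parseval equates the L^2 energy of f (normalised by 1/(2π)) with the ℓ^2 sum of its Fourier coefficients: (1/(2π)) ∫_0^{2π} |f|^2 = Σ |c_n|^2.
Compute the left side: (1/(2π)) [∫_0^π 9^2 dx + ∫_π^{2π} 11^2 dx] = (1/(2π)) · (81π + 121π) = (81 + 121)/2 = 101.
So Σ_{n ∈ Z} |c_n|^2 = 101.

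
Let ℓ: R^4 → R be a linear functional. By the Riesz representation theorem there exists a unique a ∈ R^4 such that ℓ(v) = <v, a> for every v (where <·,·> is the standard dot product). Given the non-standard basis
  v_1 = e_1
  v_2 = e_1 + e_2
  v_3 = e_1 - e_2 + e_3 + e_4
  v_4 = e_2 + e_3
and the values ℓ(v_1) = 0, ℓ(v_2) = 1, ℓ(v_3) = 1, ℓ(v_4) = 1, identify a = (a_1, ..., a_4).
a = (0, 1, 0, 2)

Write a = (a_1, ..., a_4) in the standard basis. For each basis vector v_i, ℓ(v_i) = <v_i, a> is a linear equation in the a_j's. Collect the n equations into a matrix system V a = ℓ, where row i of V is v_i (expressed in the standard basis). Since V is invertible (lower-triangular with 1s on the diagonal, up to permutation), solve by back-substitution:
  V =
[[1, 0, 0, 0],
 [1, 1, 0, 0],
 [1, -1, 1, 1],
 [0, 1, 1, 0]]
  V a = (0, 1, 1, 1)
Solving gives a = (0, 1, 0, 2).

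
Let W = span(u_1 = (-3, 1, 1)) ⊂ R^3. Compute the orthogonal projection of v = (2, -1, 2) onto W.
proj_W(v) = (15/11, -5/11, -5/11)

Set up U = [u_1 | ... | u_1] ∈ R^(3×1). The projector onto W = col(U) is P = U (U^T U)^(-1) U^T.
Compute U^T U =
  [11],
and U^T v = (-5).
Solve U^T U · c = U^T v for the coefficients: c = (-5/11). The projection is proj_W(v) = U c.
Check: (v - proj_W(v)) · u_1 = 0  (should be 0).
Result: proj_W(v) = (15/11, -5/11, -5/11).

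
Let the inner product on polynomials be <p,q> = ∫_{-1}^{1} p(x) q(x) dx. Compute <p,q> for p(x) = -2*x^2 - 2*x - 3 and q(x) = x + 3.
<p,q> = -70/3

Expand the product: p(x)·q(x) = -2*x^3 - 8*x^2 - 9*x - 9.
∫_{-1}^{1} of each monomial x^k gives [2/(k+1) if k even, 0 if k odd]. Integrating term-by-term (or equivalently evaluating the antiderivative F(x) = -x^4/2 - 8*x^3/3 - 9*x^2/2 - 9*x at the endpoints):
  F(1) − F(−1) = -50/3 − (20/3) = -70/3.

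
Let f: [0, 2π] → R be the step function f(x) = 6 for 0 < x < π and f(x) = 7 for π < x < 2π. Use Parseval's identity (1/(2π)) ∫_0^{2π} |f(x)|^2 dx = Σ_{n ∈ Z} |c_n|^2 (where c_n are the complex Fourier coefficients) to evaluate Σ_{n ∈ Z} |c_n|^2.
Σ |c_n|^2 = 85/2

Parseval equates the L^2 energy of f (normalised by 1/(2π)) with the ℓ^2 sum of its Fourier coefficients: (1/(2π)) ∫_0^{2π} |f|^2 = Σ |c_n|^2.
Compute the left side: (1/(2π)) [∫_0^π 6^2 dx + ∫_π^{2π} 7^2 dx] = (1/(2π)) · (36π + 49π) = (36 + 49)/2 = 85/2.
So Σ_{n ∈ Z} |c_n|^2 = 85/2.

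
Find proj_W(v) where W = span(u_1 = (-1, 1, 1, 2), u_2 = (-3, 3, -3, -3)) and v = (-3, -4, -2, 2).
proj_W(v) = (1/9, -1/9, 1/3, 4/9)

Set up U = [u_1 | ... | u_2] ∈ R^(4×2). The projector onto W = col(U) is P = U (U^T U)^(-1) U^T.
Compute U^T U =
  [7, -3]
  [-3, 36],
and U^T v = (1, -3).
Solve U^T U · c = U^T v for the coefficients: c = (1/9, -2/27). The projection is proj_W(v) = U c.
Check: (v - proj_W(v)) · u_1 = 0  (should be 0).
Check: (v - proj_W(v)) · u_2 = 0  (should be 0).
Result: proj_W(v) = (1/9, -1/9, 1/3, 4/9).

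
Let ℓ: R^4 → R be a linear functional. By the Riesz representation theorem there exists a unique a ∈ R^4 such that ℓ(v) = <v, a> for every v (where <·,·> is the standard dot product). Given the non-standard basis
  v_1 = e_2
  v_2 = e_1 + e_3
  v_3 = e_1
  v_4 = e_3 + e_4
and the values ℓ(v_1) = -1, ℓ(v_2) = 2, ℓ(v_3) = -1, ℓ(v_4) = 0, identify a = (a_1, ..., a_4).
a = (-1, -1, 3, -3)

Write a = (a_1, ..., a_4) in the standard basis. For each basis vector v_i, ℓ(v_i) = <v_i, a> is a linear equation in the a_j's. Collect the n equations into a matrix system V a = ℓ, where row i of V is v_i (expressed in the standard basis). Since V is invertible (lower-triangular with 1s on the diagonal, up to permutation), solve by back-substitution:
  V =
[[0, 1, 0, 0],
 [1, 0, 1, 0],
 [1, 0, 0, 0],
 [0, 0, 1, 1]]
  V a = (-1, 2, -1, 0)
Solving gives a = (-1, -1, 3, -3).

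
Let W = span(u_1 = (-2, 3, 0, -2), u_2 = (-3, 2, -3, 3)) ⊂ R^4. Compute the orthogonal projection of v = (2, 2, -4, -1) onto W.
proj_W(v) = (-449/491, 436/491, -285/491, 121/491)

Set up U = [u_1 | ... | u_2] ∈ R^(4×2). The projector onto W = col(U) is P = U (U^T U)^(-1) U^T.
Compute U^T U =
  [17, 6]
  [6, 31],
and U^T v = (4, 7).
Solve U^T U · c = U^T v for the coefficients: c = (82/491, 95/491). The projection is proj_W(v) = U c.
Check: (v - proj_W(v)) · u_1 = 0  (should be 0).
Check: (v - proj_W(v)) · u_2 = 0  (should be 0).
Result: proj_W(v) = (-449/491, 436/491, -285/491, 121/491).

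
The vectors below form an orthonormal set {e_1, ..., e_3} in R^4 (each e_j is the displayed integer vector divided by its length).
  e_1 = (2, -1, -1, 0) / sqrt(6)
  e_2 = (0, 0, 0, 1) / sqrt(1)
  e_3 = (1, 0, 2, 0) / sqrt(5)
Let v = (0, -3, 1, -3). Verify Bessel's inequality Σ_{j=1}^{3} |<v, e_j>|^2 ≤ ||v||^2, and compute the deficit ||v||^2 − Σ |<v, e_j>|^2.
Σ |<v, e_j>|^2 = 157/15; ||v||^2 = 19; deficit = 128/15

Write each e_j = u_j / sqrt(<u_j, u_j>) where u_j is the displayed integer vector. Then <v, e_j> = <v, u_j> / sqrt(<u_j, u_j>), so |<v, e_j>|^2 = <v, u_j>^2 / <u_j, u_j>.
Coefficients: <v, e_1> = 2/sqrt(6), <v, e_2> = -3/sqrt(1), <v, e_3> = 2/sqrt(5).
Square and sum: Σ |<v, e_j>|^2 = 157/15.
Compute ||v||^2 = v·v = 19.
Deficit = 19 − 157/15 = 128/15 ≥ 0, confirming Bessel's inequality. (The deficit equals ||v − Σ <v,e_j> e_j||^2, the squared distance from v to span{e_j}.)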